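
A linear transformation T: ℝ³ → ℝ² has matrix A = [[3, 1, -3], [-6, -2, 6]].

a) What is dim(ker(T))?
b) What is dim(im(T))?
dim(ker) = 2, dim(im) = 1

Observe that row 2 = -2 × row 1 (so the rows are linearly dependent).
Thus rank(A) = 1 (only one linearly independent row).
dim(im(T)) = rank(A) = 1.
By the rank-nullity theorem applied to T: ℝ³ → ℝ², rank(A) + nullity(A) = 3 (the domain dimension), so dim(ker(T)) = 3 - 1 = 2.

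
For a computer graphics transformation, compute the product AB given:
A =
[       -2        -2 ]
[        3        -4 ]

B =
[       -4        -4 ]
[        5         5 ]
AB =
[       -2        -2 ]
[      -32       -32 ]

Matrix multiplication: (AB)[i][j] = sum over k of A[i][k] * B[k][j].
  (AB)[0][0] = (-2)*(-4) + (-2)*(5) = -2
  (AB)[0][1] = (-2)*(-4) + (-2)*(5) = -2
  (AB)[1][0] = (3)*(-4) + (-4)*(5) = -32
  (AB)[1][1] = (3)*(-4) + (-4)*(5) = -32
AB =
[       -2        -2 ]
[      -32       -32 ]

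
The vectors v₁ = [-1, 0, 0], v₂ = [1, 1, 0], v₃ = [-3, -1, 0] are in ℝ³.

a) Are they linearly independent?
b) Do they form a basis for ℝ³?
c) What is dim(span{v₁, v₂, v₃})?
Not independent, not a basis, dim(span) = 2

Check whether v₃ can be written as a linear combination of v₁ and v₂.
v₃ = (2)·v₁ + (-1)·v₂ = [-3, -1, 0], so the three vectors are linearly dependent.
Thus they do not form a basis for ℝ³, and dim(span{v₁, v₂, v₃}) = 2 (spanned by v₁ and v₂).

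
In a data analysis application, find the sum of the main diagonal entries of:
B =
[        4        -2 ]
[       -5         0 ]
tr(B) = 4 + 0 = 4

The trace of a square matrix is the sum of its diagonal entries.
Diagonal entries of B: B[0][0] = 4, B[1][1] = 0.
tr(B) = 4 + 0 = 4.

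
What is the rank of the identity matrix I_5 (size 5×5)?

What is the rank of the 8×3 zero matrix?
rank(I_5) = 5, rank(0) = 0

The identity I_5 has 5 columns that are the standard basis vectors e_1, …, e_5. These are linearly independent, so all 5 columns are pivots and rank(I_5) = 5.
The 8×3 zero matrix has every entry zero, so every row is the zero row and there are no pivots; rank(0) = 0.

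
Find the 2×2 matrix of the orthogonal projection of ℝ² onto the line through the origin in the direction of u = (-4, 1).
[[16/17, -4/17], [-4/17, 1/17]]

The orthogonal projection onto the line spanned by a nonzero vector u = (a, b) has matrix P = (u uᵀ) / (uᵀ u) = (1/(a² + b²)) · [[a², ab], [ab, b²]].
Here u = (-4, 1), so a² + b² = 16 + 1 = 17.
P = (1/17) · [[16, -4], [-4, 1]] = [[16/17, -4/17], [-4/17, 1/17]].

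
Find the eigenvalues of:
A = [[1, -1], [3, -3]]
λ = -2, 0

Solve det(A - λI) = 0. For a 2×2 matrix this is λ² - (trace)λ + det = 0.
trace(A) = 1 - 3 = -2.
det(A) = (1)*(-3) - (-1)*(3) = -3 + 3 = 0.
Characteristic equation: λ² - (-2)λ + (0) = 0.
Discriminant: (-2)² - 4*(0) = 4 - 0 = 4.
Roots: λ = (-2 ± √4) / 2 = -2, 0.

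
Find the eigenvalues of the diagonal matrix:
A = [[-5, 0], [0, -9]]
λ₁ = -5, λ₂ = -9

The characteristic polynomial of A is det(A - λI) = (-5 - λ)(-9 - λ) = 0.
The roots are λ = -5 and λ = -9, so the eigenvalues are the diagonal entries.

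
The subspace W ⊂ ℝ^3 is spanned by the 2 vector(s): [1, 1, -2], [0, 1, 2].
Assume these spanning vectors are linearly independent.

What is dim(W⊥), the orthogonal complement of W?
dim(W⊥) = 1

For any subspace W of ℝ^n, dim(W) + dim(W⊥) = n (the whole-space dimension).
Here the given 2 vectors are linearly independent, so dim(W) = 2.
Thus dim(W⊥) = n - dim(W) = 3 - 2 = 1.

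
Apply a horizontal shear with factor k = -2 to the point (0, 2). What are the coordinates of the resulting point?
(-4, 2)

Shear matrix for horizontal shear with factor k = -2:
[[1, -2], [0, 1]]
Result: (0, 2) → (-4, 2)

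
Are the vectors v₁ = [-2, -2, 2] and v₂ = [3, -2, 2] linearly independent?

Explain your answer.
Yes, linearly independent

Two vectors are linearly dependent iff one is a scalar multiple of the other.
No single scalar k satisfies v₂ = k·v₁ (the ratios of corresponding entries disagree), so v₁ and v₂ are linearly independent.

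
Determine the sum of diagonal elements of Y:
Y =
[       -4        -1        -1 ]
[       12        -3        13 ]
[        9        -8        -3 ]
tr(Y) = -4 - 3 - 3 = -10

The trace of a square matrix is the sum of its diagonal entries.
Diagonal entries of Y: Y[0][0] = -4, Y[1][1] = -3, Y[2][2] = -3.
tr(Y) = -4 - 3 - 3 = -10.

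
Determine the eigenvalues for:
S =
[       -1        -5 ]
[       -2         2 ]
λ = -3, 4

Solve det(S - λI) = 0. For a 2×2 matrix the characteristic equation is λ² - (trace)λ + det = 0.
trace(S) = a + d = -1 + 2 = 1.
det(S) = a*d - b*c = (-1)*(2) - (-5)*(-2) = -2 - 10 = -12.
Characteristic equation: λ² - (1)λ + (-12) = 0.
Discriminant = (1)² - 4*(-12) = 1 + 48 = 49.
λ = (1 ± √49) / 2 = (1 ± 7) / 2 = -3, 4.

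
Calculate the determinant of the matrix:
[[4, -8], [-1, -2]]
-16

For a 2×2 matrix [[a, b], [c, d]], det = ad - bc
det = (4)(-2) - (-8)(-1) = -8 - 8 = -16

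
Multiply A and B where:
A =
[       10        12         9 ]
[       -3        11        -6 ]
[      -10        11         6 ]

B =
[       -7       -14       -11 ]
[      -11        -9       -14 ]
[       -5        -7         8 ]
AB =
[     -247      -311      -206 ]
[      -70       -15      -169 ]
[      -81        -1         4 ]

Matrix multiplication: (AB)[i][j] = sum over k of A[i][k] * B[k][j].
  (AB)[0][0] = (10)*(-7) + (12)*(-11) + (9)*(-5) = -247
  (AB)[0][1] = (10)*(-14) + (12)*(-9) + (9)*(-7) = -311
  (AB)[0][2] = (10)*(-11) + (12)*(-14) + (9)*(8) = -206
  (AB)[1][0] = (-3)*(-7) + (11)*(-11) + (-6)*(-5) = -70
  (AB)[1][1] = (-3)*(-14) + (11)*(-9) + (-6)*(-7) = -15
  (AB)[1][2] = (-3)*(-11) + (11)*(-14) + (-6)*(8) = -169
  (AB)[2][0] = (-10)*(-7) + (11)*(-11) + (6)*(-5) = -81
  (AB)[2][1] = (-10)*(-14) + (11)*(-9) + (6)*(-7) = -1
  (AB)[2][2] = (-10)*(-11) + (11)*(-14) + (6)*(8) = 4
AB =
[     -247      -311      -206 ]
[      -70       -15      -169 ]
[      -81        -1         4 ]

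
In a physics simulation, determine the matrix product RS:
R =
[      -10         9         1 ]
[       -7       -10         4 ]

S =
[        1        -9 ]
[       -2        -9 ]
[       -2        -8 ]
RS =
[      -30         1 ]
[        5       121 ]

Matrix multiplication: (RS)[i][j] = sum over k of R[i][k] * S[k][j].
  (RS)[0][0] = (-10)*(1) + (9)*(-2) + (1)*(-2) = -30
  (RS)[0][1] = (-10)*(-9) + (9)*(-9) + (1)*(-8) = 1
  (RS)[1][0] = (-7)*(1) + (-10)*(-2) + (4)*(-2) = 5
  (RS)[1][1] = (-7)*(-9) + (-10)*(-9) + (4)*(-8) = 121
RS =
[      -30         1 ]
[        5       121 ]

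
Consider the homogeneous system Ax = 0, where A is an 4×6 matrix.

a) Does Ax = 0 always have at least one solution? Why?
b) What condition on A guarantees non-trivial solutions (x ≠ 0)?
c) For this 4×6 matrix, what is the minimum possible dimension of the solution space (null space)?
a) Yes, x = 0 is always a solution. b) When A has linearly dependent columns (rank < n). c) Minimum nullity = 2.

a) x = 0 satisfies A·0 = 0, so the zero vector is always a solution.
b) Non-trivial solutions exist iff the columns of A are linearly dependent, equivalently rank(A) < n (the number of columns).
c) By rank-nullity, rank(A) + nullity(A) = n = 6. Since A has only 4 rows, rank(A) ≤ 4, so nullity(A) ≥ 6 - 4 = 2.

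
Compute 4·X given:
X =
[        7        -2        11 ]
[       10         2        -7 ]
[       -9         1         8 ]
4X =
[       28        -8        44 ]
[       40         8       -28 ]
[      -36         4        32 ]

Scalar multiplication is elementwise: (4X)[i][j] = 4 * X[i][j].
  (4X)[0][0] = 4 * (7) = 28
  (4X)[0][1] = 4 * (-2) = -8
  (4X)[0][2] = 4 * (11) = 44
  (4X)[1][0] = 4 * (10) = 40
  (4X)[1][1] = 4 * (2) = 8
  (4X)[1][2] = 4 * (-7) = -28
  (4X)[2][0] = 4 * (-9) = -36
  (4X)[2][1] = 4 * (1) = 4
  (4X)[2][2] = 4 * (8) = 32
4X =
[       28        -8        44 ]
[       40         8       -28 ]
[      -36         4        32 ]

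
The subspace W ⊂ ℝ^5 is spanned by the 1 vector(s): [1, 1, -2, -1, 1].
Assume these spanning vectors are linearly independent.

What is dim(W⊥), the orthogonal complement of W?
dim(W⊥) = 4

For any subspace W of ℝ^n, dim(W) + dim(W⊥) = n (the whole-space dimension).
Here the given 1 vectors are linearly independent, so dim(W) = 1.
Thus dim(W⊥) = n - dim(W) = 5 - 1 = 4.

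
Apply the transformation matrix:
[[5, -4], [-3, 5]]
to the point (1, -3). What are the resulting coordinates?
(17, -18)

Matrix multiplication:
[[5, -4], [-3, 5]] × [1, -3]ᵀ
= [5×1 + -4×-3, -3×1 + 5×-3]ᵀ
= [17.0000, -18.0000]ᵀ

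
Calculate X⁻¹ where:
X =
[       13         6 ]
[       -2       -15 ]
det(X) = -183
X⁻¹ =
[     5/61      2/61 ]
[   -2/183   -13/183 ]

For a 2×2 matrix X = [[a, b], [c, d]] with det(X) ≠ 0, X⁻¹ = (1/det(X)) * [[d, -b], [-c, a]].
det(X) = (13)*(-15) - (6)*(-2) = -195 + 12 = -183.
X⁻¹ = (1/-183) * [[-15, -6], [2, 13]].
Dividing each entry by -183 and reducing:
X⁻¹ =
[     5/61      2/61 ]
[   -2/183   -13/183 ]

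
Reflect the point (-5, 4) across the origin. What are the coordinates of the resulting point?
(5, -4)

Reflection across origin: (-5, 4) → (5, -4)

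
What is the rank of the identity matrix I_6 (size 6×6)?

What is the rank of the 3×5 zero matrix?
rank(I_6) = 6, rank(0) = 0

The identity I_6 has 6 columns that are the standard basis vectors e_1, …, e_6. These are linearly independent, so all 6 columns are pivots and rank(I_6) = 6.
The 3×5 zero matrix has every entry zero, so every row is the zero row and there are no pivots; rank(0) = 0.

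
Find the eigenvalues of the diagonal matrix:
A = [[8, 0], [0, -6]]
λ₁ = 8, λ₂ = -6

The characteristic polynomial of A is det(A - λI) = (8 - λ)(-6 - λ) = 0.
The roots are λ = 8 and λ = -6, so the eigenvalues are the diagonal entries.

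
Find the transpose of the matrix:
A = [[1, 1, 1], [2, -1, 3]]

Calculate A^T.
[[1, 2], [1, -1], [1, 3]]

The transpose sends entry (i,j) to (j,i); rows become columns.
Row 0 of A: [1, 1, 1] -> column 0 of A^T.
Row 1 of A: [2, -1, 3] -> column 1 of A^T.
A^T = [[1, 2], [1, -1], [1, 3]]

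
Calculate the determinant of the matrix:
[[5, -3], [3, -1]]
4

For a 2×2 matrix [[a, b], [c, d]], det = ad - bc
det = (5)(-1) - (-3)(3) = -5 - -9 = 4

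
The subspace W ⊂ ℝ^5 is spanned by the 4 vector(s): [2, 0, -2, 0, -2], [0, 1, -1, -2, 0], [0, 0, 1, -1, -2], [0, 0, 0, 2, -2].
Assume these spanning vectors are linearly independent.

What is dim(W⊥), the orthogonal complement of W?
dim(W⊥) = 1

For any subspace W of ℝ^n, dim(W) + dim(W⊥) = n (the whole-space dimension).
Here the given 4 vectors are linearly independent, so dim(W) = 4.
Thus dim(W⊥) = n - dim(W) = 5 - 4 = 1.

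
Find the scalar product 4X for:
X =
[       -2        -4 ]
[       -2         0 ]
4X =
[       -8       -16 ]
[       -8         0 ]

Scalar multiplication is elementwise: (4X)[i][j] = 4 * X[i][j].
  (4X)[0][0] = 4 * (-2) = -8
  (4X)[0][1] = 4 * (-4) = -16
  (4X)[1][0] = 4 * (-2) = -8
  (4X)[1][1] = 4 * (0) = 0
4X =
[       -8       -16 ]
[       -8         0 ]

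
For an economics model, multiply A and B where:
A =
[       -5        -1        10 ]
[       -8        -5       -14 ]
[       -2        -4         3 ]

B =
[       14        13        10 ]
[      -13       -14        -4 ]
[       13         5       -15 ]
AB =
[       73        -1      -196 ]
[     -229      -104       150 ]
[       63        45       -49 ]

Matrix multiplication: (AB)[i][j] = sum over k of A[i][k] * B[k][j].
  (AB)[0][0] = (-5)*(14) + (-1)*(-13) + (10)*(13) = 73
  (AB)[0][1] = (-5)*(13) + (-1)*(-14) + (10)*(5) = -1
  (AB)[0][2] = (-5)*(10) + (-1)*(-4) + (10)*(-15) = -196
  (AB)[1][0] = (-8)*(14) + (-5)*(-13) + (-14)*(13) = -229
  (AB)[1][1] = (-8)*(13) + (-5)*(-14) + (-14)*(5) = -104
  (AB)[1][2] = (-8)*(10) + (-5)*(-4) + (-14)*(-15) = 150
  (AB)[2][0] = (-2)*(14) + (-4)*(-13) + (3)*(13) = 63
  (AB)[2][1] = (-2)*(13) + (-4)*(-14) + (3)*(5) = 45
  (AB)[2][2] = (-2)*(10) + (-4)*(-4) + (3)*(-15) = -49
AB =
[       73        -1      -196 ]
[     -229      -104       150 ]
[       63        45       -49 ]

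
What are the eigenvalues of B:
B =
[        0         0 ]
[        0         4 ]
λ = 0, 4

Solve det(B - λI) = 0. For a 2×2 matrix the characteristic equation is λ² - (trace)λ + det = 0.
trace(B) = a + d = 0 + 4 = 4.
det(B) = a*d - b*c = (0)*(4) - (0)*(0) = 0 - 0 = 0.
Characteristic equation: λ² - (4)λ + (0) = 0.
Discriminant = (4)² - 4*(0) = 16 - 0 = 16.
λ = (4 ± √16) / 2 = (4 ± 4) / 2 = 0, 4.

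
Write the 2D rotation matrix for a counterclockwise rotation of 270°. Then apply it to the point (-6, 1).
R = [[0, 1], [-1, 0]]; R·(-6, 1) = (1, 6)

Rotation matrix formula: R(θ) = [[cos θ, -sin θ], [sin θ, cos θ]]
For θ = 270°:
cos(270°) = 0
sin(270°) = -1
R = [[0, 1], [-1, 0]]
Apply to (-6, 1): [0·-6 + (1)·1, -1·-6 + 0·1] = (1, 6)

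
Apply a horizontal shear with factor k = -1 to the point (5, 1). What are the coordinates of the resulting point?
(4, 1)

Shear matrix for horizontal shear with factor k = -1:
[[1, -1], [0, 1]]
Result: (5, 1) → (4, 1)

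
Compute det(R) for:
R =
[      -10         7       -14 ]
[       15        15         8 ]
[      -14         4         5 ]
det(R) = -5519

Expand along row 0 (cofactor expansion): det(R) = a*(e*i - f*h) - b*(d*i - f*g) + c*(d*h - e*g), where the 3×3 is [[a, b, c], [d, e, f], [g, h, i]].
Minor M_00 = (15)*(5) - (8)*(4) = 75 - 32 = 43.
Minor M_01 = (15)*(5) - (8)*(-14) = 75 + 112 = 187.
Minor M_02 = (15)*(4) - (15)*(-14) = 60 + 210 = 270.
det(R) = (-10)*(43) - (7)*(187) + (-14)*(270) = -430 - 1309 - 3780 = -5519.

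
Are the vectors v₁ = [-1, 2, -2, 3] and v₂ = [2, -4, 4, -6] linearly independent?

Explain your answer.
No, linearly dependent (v₂ = -2·v₁)

Check whether there is a scalar k with v₂ = k·v₁.
Comparing components, k = -2 satisfies -2·[-1, 2, -2, 3] = [2, -4, 4, -6].
Since v₂ is a scalar multiple of v₁, the two vectors are linearly dependent.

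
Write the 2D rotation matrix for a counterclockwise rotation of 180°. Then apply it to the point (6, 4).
R = [[-1, 0], [0, -1]]; R·(6, 4) = (-6, -4)

Rotation matrix formula: R(θ) = [[cos θ, -sin θ], [sin θ, cos θ]]
For θ = 180°:
cos(180°) = -1
sin(180°) = 0
R = [[-1, 0], [0, -1]]
Apply to (6, 4): [-1·6 + (0)·4, 0·6 + -1·4] = (-6, -4)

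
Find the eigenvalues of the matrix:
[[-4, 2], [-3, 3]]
λ = -3 and λ = 2

Characteristic equation: det(A - λI) = 0
λ² - (trace)λ + (det) = 0
λ² - (-1)λ + (-6) = 0
λ² + 1λ - 6 = 0
Solving: λ = -3, 2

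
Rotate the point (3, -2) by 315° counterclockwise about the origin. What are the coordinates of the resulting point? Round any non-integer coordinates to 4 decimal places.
(0.7071, -3.5355)

Rotation matrix R(θ) = [[cos θ, -sin θ], [sin θ, cos θ]]; for θ = 315°:
R = [[√2/2, √2/2], [-√2/2, √2/2]]
Result: R × [3, -2]ᵀ = [√2/2·3 + (√2/2)·-2, -√2/2·3 + (√2/2)·-2]ᵀ = (0.7071, -3.5355)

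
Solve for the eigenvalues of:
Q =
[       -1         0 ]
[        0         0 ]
λ = -1, 0

Solve det(Q - λI) = 0. For a 2×2 matrix the characteristic equation is λ² - (trace)λ + det = 0.
trace(Q) = a + d = -1 + 0 = -1.
det(Q) = a*d - b*c = (-1)*(0) - (0)*(0) = 0 - 0 = 0.
Characteristic equation: λ² - (-1)λ + (0) = 0.
Discriminant = (-1)² - 4*(0) = 1 - 0 = 1.
λ = (-1 ± √1) / 2 = (-1 ± 1) / 2 = -1, 0.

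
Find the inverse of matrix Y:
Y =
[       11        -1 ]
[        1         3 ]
det(Y) = 34
Y⁻¹ =
[     3/34      1/34 ]
[    -1/34     11/34 ]

For a 2×2 matrix Y = [[a, b], [c, d]] with det(Y) ≠ 0, Y⁻¹ = (1/det(Y)) * [[d, -b], [-c, a]].
det(Y) = (11)*(3) - (-1)*(1) = 33 + 1 = 34.
Y⁻¹ = (1/34) * [[3, 1], [-1, 11]].
Dividing each entry by 34 and reducing:
Y⁻¹ =
[     3/34      1/34 ]
[    -1/34     11/34 ]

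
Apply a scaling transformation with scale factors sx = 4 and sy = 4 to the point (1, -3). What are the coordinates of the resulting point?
(4, -12)

Scaling matrix:
[[4, 0], [0, 4]]
Result: (1 × 4, -3 × 4) = (4, -12)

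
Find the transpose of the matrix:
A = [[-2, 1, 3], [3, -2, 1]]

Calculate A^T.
[[-2, 3], [1, -2], [3, 1]]

The transpose sends entry (i,j) to (j,i); rows become columns.
Row 0 of A: [-2, 1, 3] -> column 0 of A^T.
Row 1 of A: [3, -2, 1] -> column 1 of A^T.
A^T = [[-2, 3], [1, -2], [3, 1]]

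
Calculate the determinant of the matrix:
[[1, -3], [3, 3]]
12

For a 2×2 matrix [[a, b], [c, d]], det = ad - bc
det = (1)(3) - (-3)(3) = 3 - -9 = 12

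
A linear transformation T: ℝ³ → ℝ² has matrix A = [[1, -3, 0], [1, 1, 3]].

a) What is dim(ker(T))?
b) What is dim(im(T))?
dim(ker) = 1, dim(im) = 2

The two rows are not scalar multiples of one another (no single k satisfies row 2 = k × row 1), so they are linearly independent.
Thus rank(A) = 2.
dim(im(T)) = rank(A) = 2.
By the rank-nullity theorem applied to T: ℝ³ → ℝ², rank(A) + nullity(A) = 3 (the domain dimension), so dim(ker(T)) = 3 - 2 = 1.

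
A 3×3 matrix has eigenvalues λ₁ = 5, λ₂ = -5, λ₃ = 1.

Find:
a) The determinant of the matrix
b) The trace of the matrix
det = -25, trace = 1

Two standard eigenvalue identities:
- det(A) equals the product of the eigenvalues (counted with multiplicity).
- trace(A) equals the sum of the eigenvalues.
det(A) = (5)*(-5)*(1) = -25.
trace(A) = 5 - 5 + 1 = 1.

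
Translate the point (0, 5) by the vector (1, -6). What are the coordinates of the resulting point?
(1, -1)

Translation by (1, -6):
x' = 0 + 1 = 1
y' = 5 + -6 = -1
Homogeneous matrix: [[1, 0, 1], [0, 1, -6], [0, 0, 1]]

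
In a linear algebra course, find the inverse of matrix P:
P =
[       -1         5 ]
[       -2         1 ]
det(P) = 9
P⁻¹ =
[      1/9      -5/9 ]
[      2/9      -1/9 ]

For a 2×2 matrix P = [[a, b], [c, d]] with det(P) ≠ 0, P⁻¹ = (1/det(P)) * [[d, -b], [-c, a]].
det(P) = (-1)*(1) - (5)*(-2) = -1 + 10 = 9.
P⁻¹ = (1/9) * [[1, -5], [2, -1]].
Dividing each entry by 9 and reducing:
P⁻¹ =
[      1/9      -5/9 ]
[      2/9      -1/9 ]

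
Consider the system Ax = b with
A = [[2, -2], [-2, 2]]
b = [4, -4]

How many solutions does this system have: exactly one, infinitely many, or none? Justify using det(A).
Infinitely many solutions

det(A) = (2)*(2) - (-2)*(-2) = 0, so A is singular (column 2 is -1 times column 1).
b = [4, -4] = 2 * column 1 of A, so b lies in the column space of A.
A singular matrix whose right-hand side is in its column space gives a 1-parameter family of solutions — infinitely many.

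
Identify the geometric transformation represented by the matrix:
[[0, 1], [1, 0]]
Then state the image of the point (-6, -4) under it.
reflection across the line y = x; image of (-6, -4) is (-4, -6)

This is a symmetric orthogonal matrix with determinant -1, which characterizes a reflection in ℝ².
The matrix [[0, 1], [1, 0]] represents: reflection across the line y = x.
Applying it to (-6, -4): [0·-6 + 1·-4, 1·-6 + 0·-4] = (-4, -6).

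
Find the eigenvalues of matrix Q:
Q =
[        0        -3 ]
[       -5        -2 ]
λ = -5, 3

Solve det(Q - λI) = 0. For a 2×2 matrix the characteristic equation is λ² - (trace)λ + det = 0.
trace(Q) = a + d = 0 - 2 = -2.
det(Q) = a*d - b*c = (0)*(-2) - (-3)*(-5) = 0 - 15 = -15.
Characteristic equation: λ² - (-2)λ + (-15) = 0.
Discriminant = (-2)² - 4*(-15) = 4 + 60 = 64.
λ = (-2 ± √64) / 2 = (-2 ± 8) / 2 = -5, 3.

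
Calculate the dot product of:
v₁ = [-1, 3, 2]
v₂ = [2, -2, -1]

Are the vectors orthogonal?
-10, No

The dot product is the sum of products of corresponding components.
v₁·v₂ = (-1)*(2) + (3)*(-2) + (2)*(-1) = -2 - 6 - 2 = -10.
Two vectors are orthogonal iff their dot product is 0; here the dot product is -10, so the vectors are not orthogonal.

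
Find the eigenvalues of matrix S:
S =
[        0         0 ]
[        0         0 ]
λ = 0, 0

Solve det(S - λI) = 0. For a 2×2 matrix the characteristic equation is λ² - (trace)λ + det = 0.
trace(S) = a + d = 0 + 0 = 0.
det(S) = a*d - b*c = (0)*(0) - (0)*(0) = 0 - 0 = 0.
Characteristic equation: λ² - (0)λ + (0) = 0.
Discriminant = (0)² - 4*(0) = 0 - 0 = 0.
λ = (0 ± √0) / 2 = (0 ± 0) / 2 = 0, 0.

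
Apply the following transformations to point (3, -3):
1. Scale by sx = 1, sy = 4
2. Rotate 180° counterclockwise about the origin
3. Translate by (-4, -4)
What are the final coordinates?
(-7, 8)

Step 1: Scale → (3, -12)
Step 2: Rotate 180° → (-3, 12)
Step 3: Translate → (-7, 8)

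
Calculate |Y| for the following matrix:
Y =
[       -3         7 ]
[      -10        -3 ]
det(Y) = 79

For a 2×2 matrix [[a, b], [c, d]], det = a*d - b*c.
det(Y) = (-3)*(-3) - (7)*(-10) = 9 + 70 = 79.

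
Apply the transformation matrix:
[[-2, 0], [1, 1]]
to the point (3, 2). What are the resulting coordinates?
(-6, 5)

Matrix multiplication:
[[-2, 0], [1, 1]] × [3, 2]ᵀ
= [-2×3 + 0×2, 1×3 + 1×2]ᵀ
= [-6.0000, 5.0000]ᵀ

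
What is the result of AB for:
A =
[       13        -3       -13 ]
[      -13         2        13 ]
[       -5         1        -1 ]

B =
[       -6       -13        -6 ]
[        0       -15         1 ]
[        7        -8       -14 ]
AB =
[     -169       -20       101 ]
[      169        35      -102 ]
[       23        58        45 ]

Matrix multiplication: (AB)[i][j] = sum over k of A[i][k] * B[k][j].
  (AB)[0][0] = (13)*(-6) + (-3)*(0) + (-13)*(7) = -169
  (AB)[0][1] = (13)*(-13) + (-3)*(-15) + (-13)*(-8) = -20
  (AB)[0][2] = (13)*(-6) + (-3)*(1) + (-13)*(-14) = 101
  (AB)[1][0] = (-13)*(-6) + (2)*(0) + (13)*(7) = 169
  (AB)[1][1] = (-13)*(-13) + (2)*(-15) + (13)*(-8) = 35
  (AB)[1][2] = (-13)*(-6) + (2)*(1) + (13)*(-14) = -102
  (AB)[2][0] = (-5)*(-6) + (1)*(0) + (-1)*(7) = 23
  (AB)[2][1] = (-5)*(-13) + (1)*(-15) + (-1)*(-8) = 58
  (AB)[2][2] = (-5)*(-6) + (1)*(1) + (-1)*(-14) = 45
AB =
[     -169       -20       101 ]
[      169        35      -102 ]
[       23        58        45 ]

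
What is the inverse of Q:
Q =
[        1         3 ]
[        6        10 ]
det(Q) = -8
Q⁻¹ =
[     -5/4       3/8 ]
[      3/4      -1/8 ]

For a 2×2 matrix Q = [[a, b], [c, d]] with det(Q) ≠ 0, Q⁻¹ = (1/det(Q)) * [[d, -b], [-c, a]].
det(Q) = (1)*(10) - (3)*(6) = 10 - 18 = -8.
Q⁻¹ = (1/-8) * [[10, -3], [-6, 1]].
Dividing each entry by -8 and reducing:
Q⁻¹ =
[     -5/4       3/8 ]
[      3/4      -1/8 ]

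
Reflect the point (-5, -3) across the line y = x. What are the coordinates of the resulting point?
(-3, -5)

Reflection across line y = x: (-5, -3) → (-3, -5)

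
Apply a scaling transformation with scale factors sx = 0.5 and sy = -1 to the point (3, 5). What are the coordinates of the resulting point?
(1.5, -5)

Scaling matrix:
[[0.50, 0], [0, -1]]
Result: (3 × 0.5, 5 × -1) = (1.5, -5)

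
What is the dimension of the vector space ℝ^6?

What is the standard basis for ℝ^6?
Dimension = 6; standard basis = {e_1, e_2, e_3, …, e_6}

ℝ^6 is the space of 6-tuples of real numbers; its dimension is 6.
The standard basis consists of 6 vectors: e_1, e_2, e_3, …, e_6, where e_i is the vector with 1 in position i and 0 elsewhere.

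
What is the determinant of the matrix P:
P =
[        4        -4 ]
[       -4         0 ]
det(P) = -16

For a 2×2 matrix [[a, b], [c, d]], det = a*d - b*c.
det(P) = (4)*(0) - (-4)*(-4) = 0 - 16 = -16.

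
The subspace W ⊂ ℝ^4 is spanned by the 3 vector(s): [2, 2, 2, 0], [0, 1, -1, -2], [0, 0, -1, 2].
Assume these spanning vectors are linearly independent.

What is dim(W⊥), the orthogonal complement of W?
dim(W⊥) = 1

For any subspace W of ℝ^n, dim(W) + dim(W⊥) = n (the whole-space dimension).
Here the given 3 vectors are linearly independent, so dim(W) = 3.
Thus dim(W⊥) = n - dim(W) = 4 - 3 = 1.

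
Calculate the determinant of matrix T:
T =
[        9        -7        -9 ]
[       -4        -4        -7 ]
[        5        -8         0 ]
det(T) = -727

Expand along row 0 (cofactor expansion): det(T) = a*(e*i - f*h) - b*(d*i - f*g) + c*(d*h - e*g), where the 3×3 is [[a, b, c], [d, e, f], [g, h, i]].
Minor M_00 = (-4)*(0) - (-7)*(-8) = 0 - 56 = -56.
Minor M_01 = (-4)*(0) - (-7)*(5) = 0 + 35 = 35.
Minor M_02 = (-4)*(-8) - (-4)*(5) = 32 + 20 = 52.
det(T) = (9)*(-56) - (-7)*(35) + (-9)*(52) = -504 + 245 - 468 = -727.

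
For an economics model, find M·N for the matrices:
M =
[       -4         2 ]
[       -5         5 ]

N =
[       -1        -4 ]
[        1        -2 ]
MN =
[        6        12 ]
[       10        10 ]

Matrix multiplication: (MN)[i][j] = sum over k of M[i][k] * N[k][j].
  (MN)[0][0] = (-4)*(-1) + (2)*(1) = 6
  (MN)[0][1] = (-4)*(-4) + (2)*(-2) = 12
  (MN)[1][0] = (-5)*(-1) + (5)*(1) = 10
  (MN)[1][1] = (-5)*(-4) + (5)*(-2) = 10
MN =
[        6        12 ]
[       10        10 ]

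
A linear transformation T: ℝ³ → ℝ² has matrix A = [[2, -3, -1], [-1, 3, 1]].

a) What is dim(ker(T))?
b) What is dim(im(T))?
dim(ker) = 1, dim(im) = 2

The two rows are not scalar multiples of one another (no single k satisfies row 2 = k × row 1), so they are linearly independent.
Thus rank(A) = 2.
dim(im(T)) = rank(A) = 2.
By the rank-nullity theorem applied to T: ℝ³ → ℝ², rank(A) + nullity(A) = 3 (the domain dimension), so dim(ker(T)) = 3 - 2 = 1.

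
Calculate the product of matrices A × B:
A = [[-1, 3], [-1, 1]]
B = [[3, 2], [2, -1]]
[[3, -5], [-1, -3]]

Matrix multiplication:
C[0][0] = -1×3 + 3×2 = 3
C[0][1] = -1×2 + 3×-1 = -5
C[1][0] = -1×3 + 1×2 = -1
C[1][1] = -1×2 + 1×-1 = -3
Result: [[3, -5], [-1, -3]]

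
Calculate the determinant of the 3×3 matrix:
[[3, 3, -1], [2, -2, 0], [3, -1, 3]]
-40

Expansion along first row:
det = 3·det([[-2,0],[-1,3]]) - 3·det([[2,0],[3,3]]) + -1·det([[2,-2],[3,-1]])
    = 3·(-2·3 - 0·-1) - 3·(2·3 - 0·3) + -1·(2·-1 - -2·3)
    = 3·-6 - 3·6 + -1·4
    = -18 + -18 + -4 = -40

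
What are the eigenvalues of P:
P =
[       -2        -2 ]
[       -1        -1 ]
λ = -3, 0

Solve det(P - λI) = 0. For a 2×2 matrix the characteristic equation is λ² - (trace)λ + det = 0.
trace(P) = a + d = -2 - 1 = -3.
det(P) = a*d - b*c = (-2)*(-1) - (-2)*(-1) = 2 - 2 = 0.
Characteristic equation: λ² - (-3)λ + (0) = 0.
Discriminant = (-3)² - 4*(0) = 9 - 0 = 9.
λ = (-3 ± √9) / 2 = (-3 ± 3) / 2 = -3, 0.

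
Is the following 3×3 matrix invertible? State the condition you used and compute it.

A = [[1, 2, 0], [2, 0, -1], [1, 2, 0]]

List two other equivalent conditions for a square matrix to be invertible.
No, not invertible; det(A) = 0 (two rows are equal, so the rows are linearly dependent). Equivalent conditions (failing for this A): rank(A) < 3; Ax = 0 has non-trivial solutions; 0 is an eigenvalue; the columns are linearly dependent.

To check invertibility, compute det(A).
In this matrix, row 0 and the last row are identical, so one row is a scalar multiple of another and the rows are linearly dependent.
A matrix with linearly dependent rows has det = 0 and is not invertible.
Equivalent failed conditions:
- rank(A) < 3.
- Ax = 0 has non-trivial solutions.
- 0 is an eigenvalue.
- The columns are linearly dependent.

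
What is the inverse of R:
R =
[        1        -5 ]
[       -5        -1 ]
det(R) = -26
R⁻¹ =
[     1/26     -5/26 ]
[    -5/26     -1/26 ]

For a 2×2 matrix R = [[a, b], [c, d]] with det(R) ≠ 0, R⁻¹ = (1/det(R)) * [[d, -b], [-c, a]].
det(R) = (1)*(-1) - (-5)*(-5) = -1 - 25 = -26.
R⁻¹ = (1/-26) * [[-1, 5], [5, 1]].
Dividing each entry by -26 and reducing:
R⁻¹ =
[     1/26     -5/26 ]
[    -5/26     -1/26 ]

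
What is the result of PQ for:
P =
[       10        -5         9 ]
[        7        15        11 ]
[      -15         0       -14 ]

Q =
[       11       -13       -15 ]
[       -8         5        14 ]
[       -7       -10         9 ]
PQ =
[       87      -245      -139 ]
[     -120      -126       204 ]
[      -67       335        99 ]

Matrix multiplication: (PQ)[i][j] = sum over k of P[i][k] * Q[k][j].
  (PQ)[0][0] = (10)*(11) + (-5)*(-8) + (9)*(-7) = 87
  (PQ)[0][1] = (10)*(-13) + (-5)*(5) + (9)*(-10) = -245
  (PQ)[0][2] = (10)*(-15) + (-5)*(14) + (9)*(9) = -139
  (PQ)[1][0] = (7)*(11) + (15)*(-8) + (11)*(-7) = -120
  (PQ)[1][1] = (7)*(-13) + (15)*(5) + (11)*(-10) = -126
  (PQ)[1][2] = (7)*(-15) + (15)*(14) + (11)*(9) = 204
  (PQ)[2][0] = (-15)*(11) + (0)*(-8) + (-14)*(-7) = -67
  (PQ)[2][1] = (-15)*(-13) + (0)*(5) + (-14)*(-10) = 335
  (PQ)[2][2] = (-15)*(-15) + (0)*(14) + (-14)*(9) = 99
PQ =
[       87      -245      -139 ]
[     -120      -126       204 ]
[      -67       335        99 ]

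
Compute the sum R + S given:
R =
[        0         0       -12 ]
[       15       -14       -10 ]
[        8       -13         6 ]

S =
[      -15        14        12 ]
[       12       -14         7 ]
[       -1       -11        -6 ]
R + S =
[      -15        14         0 ]
[       27       -28        -3 ]
[        7       -24         0 ]

Matrix addition is elementwise: (R+S)[i][j] = R[i][j] + S[i][j].
  (R+S)[0][0] = (0) + (-15) = -15
  (R+S)[0][1] = (0) + (14) = 14
  (R+S)[0][2] = (-12) + (12) = 0
  (R+S)[1][0] = (15) + (12) = 27
  (R+S)[1][1] = (-14) + (-14) = -28
  (R+S)[1][2] = (-10) + (7) = -3
  (R+S)[2][0] = (8) + (-1) = 7
  (R+S)[2][1] = (-13) + (-11) = -24
  (R+S)[2][2] = (6) + (-6) = 0
R + S =
[      -15        14         0 ]
[       27       -28        -3 ]
[        7       -24         0 ]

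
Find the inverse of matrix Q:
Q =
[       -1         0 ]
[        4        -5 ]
det(Q) = 5
Q⁻¹ =
[       -1         0 ]
[     -4/5      -1/5 ]

For a 2×2 matrix Q = [[a, b], [c, d]] with det(Q) ≠ 0, Q⁻¹ = (1/det(Q)) * [[d, -b], [-c, a]].
det(Q) = (-1)*(-5) - (0)*(4) = 5 - 0 = 5.
Q⁻¹ = (1/5) * [[-5, 0], [-4, -1]].
Dividing each entry by 5 and reducing:
Q⁻¹ =
[       -1         0 ]
[     -4/5      -1/5 ]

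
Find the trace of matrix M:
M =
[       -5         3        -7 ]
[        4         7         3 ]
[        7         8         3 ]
tr(M) = -5 + 7 + 3 = 5

The trace of a square matrix is the sum of its diagonal entries.
Diagonal entries of M: M[0][0] = -5, M[1][1] = 7, M[2][2] = 3.
tr(M) = -5 + 7 + 3 = 5.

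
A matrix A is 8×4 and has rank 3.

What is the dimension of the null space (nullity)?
1

The rank-nullity theorem for an m×n matrix states:
rank(A) + nullity(A) = n (the number of columns).
Here n = 4 and rank(A) = 3, so nullity(A) = 4 - 3 = 1.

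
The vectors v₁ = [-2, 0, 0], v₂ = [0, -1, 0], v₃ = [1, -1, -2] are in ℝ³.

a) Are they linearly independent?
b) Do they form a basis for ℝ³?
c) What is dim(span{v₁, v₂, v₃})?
Yes independent, yes basis, dim = 3

Stack v₁, v₂, v₃ as rows of a 3×3 matrix.
[[-2, 0, 0]; [0, -1, 0]; [1, -1, -2]] is already lower triangular with nonzero diagonal entries (-2, -1, -2), so its determinant is the product of the diagonal entries, det = (-2)·(-1)·(-2) = -4 ≠ 0, and the rows are linearly independent.
Three linearly independent vectors in ℝ³ form a basis for ℝ³, so dim(span{v₁,v₂,v₃}) = 3.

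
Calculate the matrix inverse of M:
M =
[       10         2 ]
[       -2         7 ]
det(M) = 74
M⁻¹ =
[     7/74     -1/37 ]
[     1/37      5/37 ]

For a 2×2 matrix M = [[a, b], [c, d]] with det(M) ≠ 0, M⁻¹ = (1/det(M)) * [[d, -b], [-c, a]].
det(M) = (10)*(7) - (2)*(-2) = 70 + 4 = 74.
M⁻¹ = (1/74) * [[7, -2], [2, 10]].
Dividing each entry by 74 and reducing:
M⁻¹ =
[     7/74     -1/37 ]
[     1/37      5/37 ]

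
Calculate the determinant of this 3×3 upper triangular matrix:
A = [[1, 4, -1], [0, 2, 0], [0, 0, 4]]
8

The determinant of a triangular matrix is the product of its diagonal entries (the off-diagonal entries above the diagonal do not affect it).
det(A) = (1) * (2) * (4) = 8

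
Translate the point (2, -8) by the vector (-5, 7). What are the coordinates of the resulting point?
(-3, -1)

Translation by (-5, 7):
x' = 2 + -5 = -3
y' = -8 + 7 = -1
Homogeneous matrix: [[1, 0, -5], [0, 1, 7], [0, 0, 1]]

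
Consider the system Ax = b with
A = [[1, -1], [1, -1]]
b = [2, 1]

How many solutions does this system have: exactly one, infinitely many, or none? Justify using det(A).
No solution

det(A) = (1)*(-1) - (-1)*(1) = 0, so A is singular.
The column space of A is span(column 1) = span([1, 1]).
b = [2, 1] is not a scalar multiple of column 1, so b ∉ column space and the system is inconsistent — no solution.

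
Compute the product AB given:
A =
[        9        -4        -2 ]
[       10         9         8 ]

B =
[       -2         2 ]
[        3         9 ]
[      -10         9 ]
AB =
[      -10       -36 ]
[      -73       173 ]

Matrix multiplication: (AB)[i][j] = sum over k of A[i][k] * B[k][j].
  (AB)[0][0] = (9)*(-2) + (-4)*(3) + (-2)*(-10) = -10
  (AB)[0][1] = (9)*(2) + (-4)*(9) + (-2)*(9) = -36
  (AB)[1][0] = (10)*(-2) + (9)*(3) + (8)*(-10) = -73
  (AB)[1][1] = (10)*(2) + (9)*(9) + (8)*(9) = 173
AB =
[      -10       -36 ]
[      -73       173 ]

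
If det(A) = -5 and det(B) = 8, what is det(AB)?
-40

Use the multiplicative property of determinants: det(AB) = det(A)*det(B).
det(AB) = (-5)*(8) = -40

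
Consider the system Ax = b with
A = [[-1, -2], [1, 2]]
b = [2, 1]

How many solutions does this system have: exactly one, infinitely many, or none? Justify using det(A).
No solution

det(A) = (-1)*(2) - (-2)*(1) = 0, so A is singular.
The column space of A is span(column 1) = span([-1, 1]).
b = [2, 1] is not a scalar multiple of column 1, so b ∉ column space and the system is inconsistent — no solution.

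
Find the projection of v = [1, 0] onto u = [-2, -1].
[4/5, 2/5]

The projection of v onto u is proj_u(v) = ((v·u) / (u·u)) · u.
v·u = (1)*(-2) + (0)*(-1) = -2.
u·u = (-2)*(-2) + (-1)*(-1) = 5.
coefficient = -2 / 5 = -2/5.
proj_u(v) = -2/5 · [-2, -1] = [4/5, 2/5].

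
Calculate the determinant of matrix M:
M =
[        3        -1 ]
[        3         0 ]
det(M) = 3

For a 2×2 matrix [[a, b], [c, d]], det = a*d - b*c.
det(M) = (3)*(0) - (-1)*(3) = 0 + 3 = 3.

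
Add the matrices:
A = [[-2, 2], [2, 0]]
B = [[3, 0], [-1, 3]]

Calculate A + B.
[[1, 2], [1, 3]]

Add corresponding elements:
(-2)+(3)=1
(2)+(0)=2
(2)+(-1)=1
(0)+(3)=3
A + B = [[1, 2], [1, 3]]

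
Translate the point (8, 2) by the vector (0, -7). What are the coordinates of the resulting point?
(8, -5)

Translation by (0, -7):
x' = 8 + 0 = 8
y' = 2 + -7 = -5
Homogeneous matrix: [[1, 0, 0], [0, 1, -7], [0, 0, 1]]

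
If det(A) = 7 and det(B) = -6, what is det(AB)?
-42

Use the multiplicative property of determinants: det(AB) = det(A)*det(B).
det(AB) = (7)*(-6) = -42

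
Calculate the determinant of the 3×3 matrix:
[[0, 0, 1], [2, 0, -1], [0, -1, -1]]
-2

Expansion along first row:
det = 0·det([[0,-1],[-1,-1]]) - 0·det([[2,-1],[0,-1]]) + 1·det([[2,0],[0,-1]])
    = 0·(0·-1 - -1·-1) - 0·(2·-1 - -1·0) + 1·(2·-1 - 0·0)
    = 0·-1 - 0·-2 + 1·-2
    = 0 + 0 + -2 = -2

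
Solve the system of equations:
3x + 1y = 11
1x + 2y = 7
x = 3, y = 2

Use elimination (row reduction):
Equation 1: 3x + 1y = 11.
Equation 2: 1x + 2y = 7.
Multiply Eq1 by 1 and Eq2 by 3: 3x + 1y = 11;  3x + 6y = 21.
Subtract: (5)y = 10, so y = 2.
Back-substitute into Eq1: 3x + 1*(2) = 11, so x = 3.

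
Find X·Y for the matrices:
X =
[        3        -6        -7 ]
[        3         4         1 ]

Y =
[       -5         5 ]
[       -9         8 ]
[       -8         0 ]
XY =
[       95       -33 ]
[      -59        47 ]

Matrix multiplication: (XY)[i][j] = sum over k of X[i][k] * Y[k][j].
  (XY)[0][0] = (3)*(-5) + (-6)*(-9) + (-7)*(-8) = 95
  (XY)[0][1] = (3)*(5) + (-6)*(8) + (-7)*(0) = -33
  (XY)[1][0] = (3)*(-5) + (4)*(-9) + (1)*(-8) = -59
  (XY)[1][1] = (3)*(5) + (4)*(8) + (1)*(0) = 47
XY =
[       95       -33 ]
[      -59        47 ]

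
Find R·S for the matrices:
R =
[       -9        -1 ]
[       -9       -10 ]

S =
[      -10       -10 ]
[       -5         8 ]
RS =
[       95        82 ]
[      140        10 ]

Matrix multiplication: (RS)[i][j] = sum over k of R[i][k] * S[k][j].
  (RS)[0][0] = (-9)*(-10) + (-1)*(-5) = 95
  (RS)[0][1] = (-9)*(-10) + (-1)*(8) = 82
  (RS)[1][0] = (-9)*(-10) + (-10)*(-5) = 140
  (RS)[1][1] = (-9)*(-10) + (-10)*(8) = 10
RS =
[       95        82 ]
[      140        10 ]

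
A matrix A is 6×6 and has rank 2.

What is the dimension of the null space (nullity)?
4

The rank-nullity theorem for an m×n matrix states:
rank(A) + nullity(A) = n (the number of columns).
Here n = 6 and rank(A) = 2, so nullity(A) = 6 - 2 = 4.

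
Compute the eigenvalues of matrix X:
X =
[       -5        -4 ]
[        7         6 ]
λ = -1, 2

Solve det(X - λI) = 0. For a 2×2 matrix the characteristic equation is λ² - (trace)λ + det = 0.
trace(X) = a + d = -5 + 6 = 1.
det(X) = a*d - b*c = (-5)*(6) - (-4)*(7) = -30 + 28 = -2.
Characteristic equation: λ² - (1)λ + (-2) = 0.
Discriminant = (1)² - 4*(-2) = 1 + 8 = 9.
λ = (1 ± √9) / 2 = (1 ± 3) / 2 = -1, 2.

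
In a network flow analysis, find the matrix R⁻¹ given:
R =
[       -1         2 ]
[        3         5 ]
det(R) = -11
R⁻¹ =
[    -5/11      2/11 ]
[     3/11      1/11 ]

For a 2×2 matrix R = [[a, b], [c, d]] with det(R) ≠ 0, R⁻¹ = (1/det(R)) * [[d, -b], [-c, a]].
det(R) = (-1)*(5) - (2)*(3) = -5 - 6 = -11.
R⁻¹ = (1/-11) * [[5, -2], [-3, -1]].
Dividing each entry by -11 and reducing:
R⁻¹ =
[    -5/11      2/11 ]
[     3/11      1/11 ]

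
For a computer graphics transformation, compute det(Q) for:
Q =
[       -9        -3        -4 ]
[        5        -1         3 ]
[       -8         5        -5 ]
det(Q) = 19

Expand along row 0 (cofactor expansion): det(Q) = a*(e*i - f*h) - b*(d*i - f*g) + c*(d*h - e*g), where the 3×3 is [[a, b, c], [d, e, f], [g, h, i]].
Minor M_00 = (-1)*(-5) - (3)*(5) = 5 - 15 = -10.
Minor M_01 = (5)*(-5) - (3)*(-8) = -25 + 24 = -1.
Minor M_02 = (5)*(5) - (-1)*(-8) = 25 - 8 = 17.
det(Q) = (-9)*(-10) - (-3)*(-1) + (-4)*(17) = 90 - 3 - 68 = 19.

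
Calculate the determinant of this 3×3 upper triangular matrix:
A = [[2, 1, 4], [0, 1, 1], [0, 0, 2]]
4

The determinant of a triangular matrix is the product of its diagonal entries (the off-diagonal entries above the diagonal do not affect it).
det(A) = (2) * (1) * (2) = 4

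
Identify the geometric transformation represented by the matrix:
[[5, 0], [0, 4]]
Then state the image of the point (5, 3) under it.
non-uniform scaling by (5, 4); image of (5, 3) is (25, 12)

This is diagonal with distinct entries, so it scales the x-axis by 5 and the y-axis by 4.
The matrix [[5, 0], [0, 4]] represents: non-uniform scaling by (5, 4).
Applying it to (5, 3): [5·5 + 0·3, 0·5 + 4·3] = (25, 12).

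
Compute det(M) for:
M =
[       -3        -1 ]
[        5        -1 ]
det(M) = 8

For a 2×2 matrix [[a, b], [c, d]], det = a*d - b*c.
det(M) = (-3)*(-1) - (-1)*(5) = 3 + 5 = 8.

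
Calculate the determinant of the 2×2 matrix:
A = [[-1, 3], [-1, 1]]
2

For A = [[a, b], [c, d]], det(A) = a*d - b*c.
det(A) = (-1)*(1) - (3)*(-1) = -1 - -3 = 2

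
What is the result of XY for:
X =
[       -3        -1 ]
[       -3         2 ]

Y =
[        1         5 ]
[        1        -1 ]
XY =
[       -4       -14 ]
[       -1       -17 ]

Matrix multiplication: (XY)[i][j] = sum over k of X[i][k] * Y[k][j].
  (XY)[0][0] = (-3)*(1) + (-1)*(1) = -4
  (XY)[0][1] = (-3)*(5) + (-1)*(-1) = -14
  (XY)[1][0] = (-3)*(1) + (2)*(1) = -1
  (XY)[1][1] = (-3)*(5) + (2)*(-1) = -17
XY =
[       -4       -14 ]
[       -1       -17 ]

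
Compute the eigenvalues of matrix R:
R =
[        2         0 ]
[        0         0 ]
λ = 0, 2

Solve det(R - λI) = 0. For a 2×2 matrix the characteristic equation is λ² - (trace)λ + det = 0.
trace(R) = a + d = 2 + 0 = 2.
det(R) = a*d - b*c = (2)*(0) - (0)*(0) = 0 - 0 = 0.
Characteristic equation: λ² - (2)λ + (0) = 0.
Discriminant = (2)² - 4*(0) = 4 - 0 = 4.
λ = (2 ± √4) / 2 = (2 ± 2) / 2 = 0, 2.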